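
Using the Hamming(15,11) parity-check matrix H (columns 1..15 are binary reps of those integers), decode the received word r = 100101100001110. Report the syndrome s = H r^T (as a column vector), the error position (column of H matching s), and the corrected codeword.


s = (1, 0, 1, 1)^T, error position = 11, corrected codeword c = 100101100011110

Compute s = H r^T mod 2 one row at a time:
  s_1 = 0 + 0 + 0 + 0 + 1 + 1 + 1 + 0 = 3 ≡ 1 (mod 2).
  s_2 = 1 + 0 + 1 + 1 + 1 + 1 + 1 + 0 = 6 ≡ 0 (mod 2).
  s_3 = 0 + 0 + 1 + 1 + 0 + 0 + 1 + 0 = 3 ≡ 1 (mod 2).
  s_4 = 1 + 0 + 0 + 1 + 0 + 0 + 1 + 0 = 3 ≡ 1 (mod 2).
s = (1, 0, 1, 1)^T — this equals column 11 of H (binary 1011), so error is at position 11.
Correct: flip bit 11 of r = 100101100001110 to get c = 100101100011110.


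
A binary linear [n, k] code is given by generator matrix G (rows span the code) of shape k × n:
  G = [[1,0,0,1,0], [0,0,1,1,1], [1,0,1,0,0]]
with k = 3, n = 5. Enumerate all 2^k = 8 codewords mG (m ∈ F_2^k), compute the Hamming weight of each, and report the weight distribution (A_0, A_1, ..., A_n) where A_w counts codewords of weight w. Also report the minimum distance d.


Weight distribution: A_0 = 1, A_1 = 1, A_2 = 3, A_3 = 3. Minimum distance d = 1.

Enumerate all 2^3 = 8 messages m ∈ F_2^3.
For each, compute codeword c = mG in F_2^5, then tally its weight.
  m = 000 → c = 00000, weight = 0.
  m = 100 → c = 10010, weight = 2.
  m = 010 → c = 00111, weight = 3.
  m = 110 → c = 10101, weight = 3.
  m = 001 → c = 10100, weight = 2.
  m = 101 → c = 00110, weight = 2.
  m = 011 → c = 10011, weight = 3.
  m = 111 → c = 00001, weight = 1.
Tally weights:
  weight 0: 1 codewords.
  weight 1: 1 codewords.
  weight 2: 3 codewords.
  weight 3: 3 codewords.
Minimum distance d = smallest w > 0 with A_w > 0 = 1.
Sanity: Σ A_w = 8 = 2^3 = 8 ✓.


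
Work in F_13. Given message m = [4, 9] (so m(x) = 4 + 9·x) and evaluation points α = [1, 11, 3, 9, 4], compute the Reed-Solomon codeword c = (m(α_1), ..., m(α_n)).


c = [0, 12, 5, 7, 1]

Message polynomial: m(x) = 4 + 9·x (mod 13).
For each evaluation point α_i, compute m(α_i) mod 13:
  α_1 = 1: Horner steps 9 → 0, so m(1) = 0.
  α_2 = 11: Horner steps 9 → 12, so m(11) = 12.
  α_3 = 3: Horner steps 9 → 5, so m(3) = 5.
  α_4 = 9: Horner steps 9 → 7, so m(9) = 7.
  α_5 = 4: Horner steps 9 → 1, so m(4) = 1.
Codeword c = [0, 12, 5, 7, 1] ∈ F_13^5.


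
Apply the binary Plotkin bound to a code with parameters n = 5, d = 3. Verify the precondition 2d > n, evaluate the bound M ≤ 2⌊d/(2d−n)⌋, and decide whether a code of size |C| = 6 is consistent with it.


Plotkin bound M ≤ 6; given |C| = 6 ≤ bound (satisfied).

Check applicability: 2d = 6, n = 5.
2d − n = 1 > 0, so Plotkin applies.
Compute d/(2d−n) = 3/1 ≈ 3.0000.
⌊d/(2d−n)⌋ = 3.
Plotkin bound: M ≤ 2·3 = 6.
Given |C| = 6, check: satisfied.
This |C| is at the Plotkin bound.


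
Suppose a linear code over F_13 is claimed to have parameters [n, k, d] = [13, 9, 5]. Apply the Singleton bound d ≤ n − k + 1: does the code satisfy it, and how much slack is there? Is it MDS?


Singleton RHS = n − k + 1 = 5, slack = 0, bound satisfied, MDS.

Singleton bound: d ≤ n − k + 1.
Here n = 13, k = 9, so n − k + 1 = 5.
Given d = 5, check d ≤ 5: YES.
Slack = (n − k + 1) − d = 0.
The code is MDS (slack = 0).
Description: the claimed parameters are [13, 9, 5]_13; such a code would be MDS (meets Singleton bound).


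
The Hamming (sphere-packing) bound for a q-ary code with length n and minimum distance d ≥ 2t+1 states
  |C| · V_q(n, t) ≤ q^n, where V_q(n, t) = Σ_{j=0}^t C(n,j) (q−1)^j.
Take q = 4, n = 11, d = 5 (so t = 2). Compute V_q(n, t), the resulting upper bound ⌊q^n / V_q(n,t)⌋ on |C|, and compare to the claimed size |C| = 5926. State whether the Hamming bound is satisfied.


V_q(n, t) = 529, q^n = 4194304, Hamming bound = 7928, |C| = 5926 ≤ bound (satisfied).

Step 1: Compute V_q(n, t) = Σ_{j=0}^2 C(n, j) (q−1)^j.
  j = 0: C(11,0)·(3)^0 = 1·1 = 1.
  j = 1: C(11,1)·(3)^1 = 11·3 = 33.
  j = 2: C(11,2)·(3)^2 = 55·9 = 495.
  V_q(n, t) = 1 + 33 + 495 = 529.
Step 2: q^n = 4^11 = 4194304.
Step 3: Hamming bound ⌊q^n / V_q(n,t)⌋ = ⌊4194304/529⌋ = 7928.
Step 4: Compare |C| = 5926 to 7928: satisfied.
The claimed |C| lies below the Hamming bound.


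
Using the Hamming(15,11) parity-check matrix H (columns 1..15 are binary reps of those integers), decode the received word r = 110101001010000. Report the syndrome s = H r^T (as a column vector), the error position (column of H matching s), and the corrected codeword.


s = (0, 0, 1, 1)^T, error position = 3, corrected codeword c = 111101001010000

Compute s = H r^T mod 2 one row at a time:
  s_1 = 0 + 1 + 0 + 1 + 0 + 0 + 0 + 0 = 2 ≡ 0 (mod 2).
  s_2 = 1 + 0 + 1 + 0 + 0 + 0 + 0 + 0 = 2 ≡ 0 (mod 2).
  s_3 = 1 + 0 + 1 + 0 + 0 + 1 + 0 + 0 = 3 ≡ 1 (mod 2).
  s_4 = 1 + 0 + 0 + 0 + 1 + 1 + 0 + 0 = 3 ≡ 1 (mod 2).
s = (0, 0, 1, 1)^T — this equals column 3 of H (binary 0011), so error is at position 3.
Correct: flip bit 3 of r = 110101001010000 to get c = 111101001010000.


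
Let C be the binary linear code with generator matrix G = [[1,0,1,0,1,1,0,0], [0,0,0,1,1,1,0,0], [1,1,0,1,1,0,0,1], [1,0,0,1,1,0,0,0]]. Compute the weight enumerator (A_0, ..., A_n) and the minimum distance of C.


Weight distribution: A_0 = 1, A_2 = 3, A_3 = 4, A_4 = 3, A_5 = 4, A_6 = 1. Minimum distance d = 2.

Enumerate all 2^4 = 16 messages m ∈ F_2^4.
For each, compute codeword c = mG in F_2^8, then tally its weight.
  m = 0000 → c = 00000000, weight = 0.
  m = 1000 → c = 10101100, weight = 4.
  m = 0100 → c = 00011100, weight = 3.
  m = 1100 → c = 10110000, weight = 3.
  m = 0010 → c = 11011001, weight = 5.
  m = 1010 → c = 01110101, weight = 5.
  m = 0110 → c = 11000101, weight = 4.
  m = 1110 → c = 01101001, weight = 4.
  m = 0001 → c = 10011000, weight = 3.
  m = 1001 → c = 00110100, weight = 3.
  m = 0101 → c = 10000100, weight = 2.
  m = 1101 → c = 00101000, weight = 2.
  m = 0011 → c = 01000001, weight = 2.
  m = 1011 → c = 11101101, weight = 6.
  m = 0111 → c = 01011101, weight = 5.
  m = 1111 → c = 11110001, weight = 5.
Tally weights:
  weight 0: 1 codewords.
  weight 2: 3 codewords.
  weight 3: 4 codewords.
  weight 4: 3 codewords.
  weight 5: 4 codewords.
  weight 6: 1 codewords.
Minimum distance d = smallest w > 0 with A_w > 0 = 2.
Sanity: Σ A_w = 16 = 2^4 = 16 ✓.


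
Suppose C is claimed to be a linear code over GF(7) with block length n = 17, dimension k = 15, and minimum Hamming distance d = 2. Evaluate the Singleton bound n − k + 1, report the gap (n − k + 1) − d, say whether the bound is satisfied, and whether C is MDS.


Singleton RHS = n − k + 1 = 3, slack = 1, bound satisfied, not MDS.

Singleton bound: d ≤ n − k + 1.
Here n = 17, k = 15, so n − k + 1 = 3.
Given d = 2, check d ≤ 3: YES.
Slack = (n − k + 1) − d = 1.
The code is NOT MDS (slack = 1 > 0).
Description: the claimed parameters are [17, 15, 2]_7; such a code would be non-MDS.


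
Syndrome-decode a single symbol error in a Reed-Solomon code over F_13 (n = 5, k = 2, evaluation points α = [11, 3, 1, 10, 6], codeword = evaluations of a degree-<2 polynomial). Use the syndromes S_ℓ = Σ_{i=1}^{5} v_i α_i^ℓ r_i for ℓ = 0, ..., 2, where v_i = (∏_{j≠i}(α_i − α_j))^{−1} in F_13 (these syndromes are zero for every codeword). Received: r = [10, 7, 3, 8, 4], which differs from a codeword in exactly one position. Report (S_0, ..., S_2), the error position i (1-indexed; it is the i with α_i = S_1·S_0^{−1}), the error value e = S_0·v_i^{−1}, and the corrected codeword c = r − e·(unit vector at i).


S = (4, 11, 1), error at position 5, error magnitude e = 4, c = [10, 7, 3, 8, 0].

Step 1: column multipliers v_i = (∏_{j≠i}(α_i − α_j))^{−1} mod 13.
  i = 1 (α = 11): (11−3)(11−1)(11−10)(11−6) = 8·10·1·5 = 400 ≡ 10, so v_1 = 10^{−1} = 4 (mod 13).
  i = 2 (α = 3): (3−11)(3−1)(3−10)(3−6) = (−8)·2·(−7)·(−3) = −336 ≡ 2, so v_2 = 2^{−1} = 7 (mod 13).
  i = 3 (α = 1): (1−11)(1−3)(1−10)(1−6) = (−10)·(−2)·(−9)·(−5) = 900 ≡ 3, so v_3 = 3^{−1} = 9 (mod 13).
  i = 4 (α = 10): (10−11)(10−3)(10−1)(10−6) = (−1)·7·9·4 = −252 ≡ 8, so v_4 = 8^{−1} = 5 (mod 13).
  i = 5 (α = 6): (6−11)(6−3)(6−1)(6−10) = (−5)·3·5·(−4) = 300 ≡ 1, so v_5 = 1^{−1} = 1 (mod 13).
  v = [4, 7, 9, 5, 1].
Step 2: syndromes of r = [10, 7, 3, 8, 4] (all sums mod 13).
  S_0 = Σ v_i r_i = 4·10 + 7·7 + 9·3 + 5·8 + 1·4 = 160 ≡ 4.
  S_1 = Σ v_i α_i r_i = 4·11·10 + 7·3·7 + 9·1·3 + 5·10·8 + 1·6·4 = 1038 ≡ 11.
  α_i^2 mod 13 = [4, 9, 1, 9, 10].
  S_2 = Σ v_i α_i^2 r_i = 4·4·10 + 7·9·7 + 9·1·3 + 5·9·8 + 1·10·4 = 1028 ≡ 1.
  S = (4, 11, 1) ≠ 0, so r is not a codeword (an error is present).
Step 3: locate the error. For a single error e at position i, S_ℓ = v_i·e·α_i^ℓ, so α_err = S_1/S_0.
  S_0^{−1} = 4^{−1} = 10 (mod 13), so α_err = 11·10 = 110 ≡ 6 = α_5. Error position i = 5.
  Consistency check: S_2/S_1 = 1·6 = 6 ≡ 6 = α_err ✓ (single-error assumption holds).
Step 4: error magnitude e = S_0/v_5 = S_0·∏_{j≠5}(α_5 − α_j) = 4·1 = 4 ≡ 4 (mod 13).
Step 5: correct position 5: c_5 = r_5 − e = 4 − 4 ≡ 0 (mod 13). Hence c = [10, 7, 3, 8, 0].
  Check: interpolating c through the α_i gives m(x) = 1 + 2·x (degree < 2) with m(α_i) = c_i for every i, so c is indeed a codeword.


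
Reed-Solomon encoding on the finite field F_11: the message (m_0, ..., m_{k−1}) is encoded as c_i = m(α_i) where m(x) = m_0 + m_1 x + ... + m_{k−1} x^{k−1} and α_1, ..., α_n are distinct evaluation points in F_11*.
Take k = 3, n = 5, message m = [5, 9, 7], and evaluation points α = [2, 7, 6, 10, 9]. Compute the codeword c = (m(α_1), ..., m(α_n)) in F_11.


c = [7, 4, 3, 3, 4]

Message polynomial: m(x) = 5 + 9·x + 7·x^2 (mod 11).
For each evaluation point α_i, compute m(α_i) mod 11:
  α_1 = 2: Horner steps 7 → 1 → 7, so m(2) = 7.
  α_2 = 7: Horner steps 7 → 3 → 4, so m(7) = 4.
  α_3 = 6: Horner steps 7 → 7 → 3, so m(6) = 3.
  α_4 = 10: Horner steps 7 → 2 → 3, so m(10) = 3.
  α_5 = 9: Horner steps 7 → 6 → 4, so m(9) = 4.
Codeword c = [7, 4, 3, 3, 4] ∈ F_11^5.


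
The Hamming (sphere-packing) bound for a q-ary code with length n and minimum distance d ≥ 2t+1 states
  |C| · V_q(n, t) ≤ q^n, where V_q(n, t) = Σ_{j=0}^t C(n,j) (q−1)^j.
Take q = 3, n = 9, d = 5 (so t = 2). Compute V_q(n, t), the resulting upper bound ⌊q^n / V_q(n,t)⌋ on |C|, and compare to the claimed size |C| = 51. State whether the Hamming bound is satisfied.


V_q(n, t) = 163, q^n = 19683, Hamming bound = 120, |C| = 51 ≤ bound (satisfied).

Step 1: Compute V_q(n, t) = Σ_{j=0}^2 C(n, j) (q−1)^j.
  j = 0: C(9,0)·(2)^0 = 1·1 = 1.
  j = 1: C(9,1)·(2)^1 = 9·2 = 18.
  j = 2: C(9,2)·(2)^2 = 36·4 = 144.
  V_q(n, t) = 1 + 18 + 144 = 163.
Step 2: q^n = 3^9 = 19683.
Step 3: Hamming bound ⌊q^n / V_q(n,t)⌋ = ⌊19683/163⌋ = 120.
Step 4: Compare |C| = 51 to 120: satisfied.
The claimed |C| lies below the Hamming bound.


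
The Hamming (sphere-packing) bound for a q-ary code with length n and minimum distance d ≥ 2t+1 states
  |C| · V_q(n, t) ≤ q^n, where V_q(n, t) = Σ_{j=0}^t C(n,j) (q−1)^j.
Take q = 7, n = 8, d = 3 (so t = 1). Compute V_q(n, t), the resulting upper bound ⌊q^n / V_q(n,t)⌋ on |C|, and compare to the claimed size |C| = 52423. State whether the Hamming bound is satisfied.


V_q(n, t) = 49, q^n = 5764801, Hamming bound = 117649, |C| = 52423 ≤ bound (satisfied).

Step 1: Compute V_q(n, t) = Σ_{j=0}^1 C(n, j) (q−1)^j.
  j = 0: C(8,0)·(6)^0 = 1·1 = 1.
  j = 1: C(8,1)·(6)^1 = 8·6 = 48.
  V_q(n, t) = 1 + 48 = 49.
Step 2: q^n = 7^8 = 5764801.
Step 3: Hamming bound ⌊q^n / V_q(n,t)⌋ = ⌊5764801/49⌋ = 117649.
Step 4: Compare |C| = 52423 to 117649: satisfied.
The claimed |C| lies below the Hamming bound.


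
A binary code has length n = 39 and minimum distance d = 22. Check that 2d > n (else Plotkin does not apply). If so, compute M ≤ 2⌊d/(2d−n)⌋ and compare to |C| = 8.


Plotkin bound M ≤ 8; given |C| = 8 ≤ bound (satisfied).

Check applicability: 2d = 44, n = 39.
2d − n = 5 > 0, so Plotkin applies.
Compute d/(2d−n) = 22/5 ≈ 4.4000.
⌊d/(2d−n)⌋ = 4.
Plotkin bound: M ≤ 2·4 = 8.
Given |C| = 8, check: satisfied.
This |C| is at the Plotkin bound.


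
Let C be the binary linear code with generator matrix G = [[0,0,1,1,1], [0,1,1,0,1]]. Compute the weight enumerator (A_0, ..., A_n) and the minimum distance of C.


Weight distribution: A_0 = 1, A_2 = 1, A_3 = 2. Minimum distance d = 2.

Enumerate all 2^2 = 4 messages m ∈ F_2^2.
For each, compute codeword c = mG in F_2^5, then tally its weight.
  m = 00 → c = 00000, weight = 0.
  m = 10 → c = 00111, weight = 3.
  m = 01 → c = 01101, weight = 3.
  m = 11 → c = 01010, weight = 2.
Tally weights:
  weight 0: 1 codewords.
  weight 2: 1 codewords.
  weight 3: 2 codewords.
Minimum distance d = smallest w > 0 with A_w > 0 = 2.
Sanity: Σ A_w = 4 = 2^2 = 4 ✓.


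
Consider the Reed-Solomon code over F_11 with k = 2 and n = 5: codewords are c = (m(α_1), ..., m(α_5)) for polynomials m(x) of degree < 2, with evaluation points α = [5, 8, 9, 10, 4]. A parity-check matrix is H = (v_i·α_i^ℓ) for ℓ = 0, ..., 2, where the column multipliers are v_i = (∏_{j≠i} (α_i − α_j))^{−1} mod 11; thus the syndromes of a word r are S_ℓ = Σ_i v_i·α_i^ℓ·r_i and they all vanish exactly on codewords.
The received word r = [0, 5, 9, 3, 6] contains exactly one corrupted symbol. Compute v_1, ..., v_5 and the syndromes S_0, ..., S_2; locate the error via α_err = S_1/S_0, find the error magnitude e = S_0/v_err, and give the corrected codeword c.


S = (6, 4, 10), error at position 2, error magnitude e = 1, c = [0, 4, 9, 3, 6].

Step 1: column multipliers v_i = (∏_{j≠i}(α_i − α_j))^{−1} mod 11.
  i = 1 (α = 5): (5−8)(5−9)(5−10)(5−4) = (−3)·(−4)·(−5)·1 = −60 ≡ 6, so v_1 = 6^{−1} = 2 (mod 11).
  i = 2 (α = 8): (8−5)(8−9)(8−10)(8−4) = 3·(−1)·(−2)·4 = 24 ≡ 2, so v_2 = 2^{−1} = 6 (mod 11).
  i = 3 (α = 9): (9−5)(9−8)(9−10)(9−4) = 4·1·(−1)·5 = −20 ≡ 2, so v_3 = 2^{−1} = 6 (mod 11).
  i = 4 (α = 10): (10−5)(10−8)(10−9)(10−4) = 5·2·1·6 = 60 ≡ 5, so v_4 = 5^{−1} = 9 (mod 11).
  i = 5 (α = 4): (4−5)(4−8)(4−9)(4−10) = (−1)·(−4)·(−5)·(−6) = 120 ≡ 10, so v_5 = 10^{−1} = 10 (mod 11).
  v = [2, 6, 6, 9, 10].
Step 2: syndromes of r = [0, 5, 9, 3, 6] (all sums mod 11).
  S_0 = Σ v_i r_i = 2·0 + 6·5 + 6·9 + 9·3 + 10·6 = 171 ≡ 6.
  S_1 = Σ v_i α_i r_i = 2·5·0 + 6·8·5 + 6·9·9 + 9·10·3 + 10·4·6 = 1236 ≡ 4.
  α_i^2 mod 11 = [3, 9, 4, 1, 5].
  S_2 = Σ v_i α_i^2 r_i = 2·3·0 + 6·9·5 + 6·4·9 + 9·1·3 + 10·5·6 = 813 ≡ 10.
  S = (6, 4, 10) ≠ 0, so r is not a codeword (an error is present).
Step 3: locate the error. For a single error e at position i, S_ℓ = v_i·e·α_i^ℓ, so α_err = S_1/S_0.
  S_0^{−1} = 6^{−1} = 2 (mod 11), so α_err = 4·2 = 8 ≡ 8 = α_2. Error position i = 2.
  Consistency check: S_2/S_1 = 10·3 = 30 ≡ 8 = α_err ✓ (single-error assumption holds).
Step 4: error magnitude e = S_0/v_2 = S_0·∏_{j≠2}(α_2 − α_j) = 6·2 = 12 ≡ 1 (mod 11).
Step 5: correct position 2: c_2 = r_2 − e = 5 − 1 ≡ 4 (mod 11). Hence c = [0, 4, 9, 3, 6].
  Check: interpolating c through the α_i gives m(x) = 8 + 5·x (degree < 2) with m(α_i) = c_i for every i, so c is indeed a codeword.


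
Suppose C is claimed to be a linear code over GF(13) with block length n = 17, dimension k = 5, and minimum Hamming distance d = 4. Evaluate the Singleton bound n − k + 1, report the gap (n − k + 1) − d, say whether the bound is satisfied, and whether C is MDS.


Singleton RHS = n − k + 1 = 13, slack = 9, bound satisfied, not MDS.

Singleton bound: d ≤ n − k + 1.
Here n = 17, k = 5, so n − k + 1 = 13.
Given d = 4, check d ≤ 13: YES.
Slack = (n − k + 1) − d = 9.
The code is NOT MDS (slack = 9 > 0).
Description: the claimed parameters are [17, 5, 4]_13; such a code would be non-MDS.


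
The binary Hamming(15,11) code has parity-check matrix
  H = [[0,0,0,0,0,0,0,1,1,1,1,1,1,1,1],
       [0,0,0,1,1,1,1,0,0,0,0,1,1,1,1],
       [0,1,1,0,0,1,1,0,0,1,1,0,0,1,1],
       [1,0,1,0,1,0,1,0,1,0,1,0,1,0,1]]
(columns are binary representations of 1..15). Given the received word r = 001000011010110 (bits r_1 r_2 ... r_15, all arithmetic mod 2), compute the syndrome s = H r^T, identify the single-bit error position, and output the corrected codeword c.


s = (1, 0, 1, 0)^T, error position = 10, corrected codeword c = 001000011110110

Compute s = H r^T mod 2 one row at a time:
  s_1 = 1 + 1 + 0 + 1 + 0 + 1 + 1 + 0 = 5 ≡ 1 (mod 2).
  s_2 = 0 + 0 + 0 + 0 + 0 + 1 + 1 + 0 = 2 ≡ 0 (mod 2).
  s_3 = 0 + 1 + 0 + 0 + 0 + 1 + 1 + 0 = 3 ≡ 1 (mod 2).
  s_4 = 0 + 1 + 0 + 0 + 1 + 1 + 1 + 0 = 4 ≡ 0 (mod 2).
s = (1, 0, 1, 0)^T — this equals column 10 of H (binary 1010), so error is at position 10.
Correct: flip bit 10 of r = 001000011010110 to get c = 001000011110110.


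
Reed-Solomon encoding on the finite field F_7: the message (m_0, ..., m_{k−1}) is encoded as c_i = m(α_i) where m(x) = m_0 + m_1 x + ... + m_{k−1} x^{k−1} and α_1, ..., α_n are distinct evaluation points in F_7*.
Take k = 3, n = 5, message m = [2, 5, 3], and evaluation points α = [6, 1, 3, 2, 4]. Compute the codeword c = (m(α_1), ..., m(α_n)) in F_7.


c = [0, 3, 2, 3, 0]

Message polynomial: m(x) = 2 + 5·x + 3·x^2 (mod 7).
For each evaluation point α_i, compute m(α_i) mod 7:
  α_1 = 6: Horner steps 3 → 2 → 0, so m(6) = 0.
  α_2 = 1: Horner steps 3 → 1 → 3, so m(1) = 3.
  α_3 = 3: Horner steps 3 → 0 → 2, so m(3) = 2.
  α_4 = 2: Horner steps 3 → 4 → 3, so m(2) = 3.
  α_5 = 4: Horner steps 3 → 3 → 0, so m(4) = 0.
Codeword c = [0, 3, 2, 3, 0] ∈ F_7^5.


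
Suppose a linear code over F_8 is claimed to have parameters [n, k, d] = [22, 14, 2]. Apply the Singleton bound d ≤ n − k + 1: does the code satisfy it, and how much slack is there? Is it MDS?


Singleton RHS = n − k + 1 = 9, slack = 7, bound satisfied, not MDS.

Singleton bound: d ≤ n − k + 1.
Here n = 22, k = 14, so n − k + 1 = 9.
Given d = 2, check d ≤ 9: YES.
Slack = (n − k + 1) − d = 7.
The code is NOT MDS (slack = 7 > 0).
Description: the claimed parameters are [22, 14, 2]_8; such a code would be non-MDS.


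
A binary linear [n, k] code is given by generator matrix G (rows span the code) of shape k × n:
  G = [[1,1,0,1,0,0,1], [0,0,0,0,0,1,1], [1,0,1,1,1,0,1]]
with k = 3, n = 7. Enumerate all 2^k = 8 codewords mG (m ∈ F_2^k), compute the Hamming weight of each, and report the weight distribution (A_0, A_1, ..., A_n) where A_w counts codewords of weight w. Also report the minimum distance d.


Weight distribution: A_0 = 1, A_2 = 1, A_3 = 1, A_4 = 2, A_5 = 3. Minimum distance d = 2.

Enumerate all 2^3 = 8 messages m ∈ F_2^3.
For each, compute codeword c = mG in F_2^7, then tally its weight.
  m = 000 → c = 0000000, weight = 0.
  m = 100 → c = 1101001, weight = 4.
  m = 010 → c = 0000011, weight = 2.
  m = 110 → c = 1101010, weight = 4.
  m = 001 → c = 1011101, weight = 5.
  m = 101 → c = 0110100, weight = 3.
  m = 011 → c = 1011110, weight = 5.
  m = 111 → c = 0110111, weight = 5.
Tally weights:
  weight 0: 1 codewords.
  weight 2: 1 codewords.
  weight 3: 1 codewords.
  weight 4: 2 codewords.
  weight 5: 3 codewords.
Minimum distance d = smallest w > 0 with A_w > 0 = 2.
Sanity: Σ A_w = 8 = 2^3 = 8 ✓.


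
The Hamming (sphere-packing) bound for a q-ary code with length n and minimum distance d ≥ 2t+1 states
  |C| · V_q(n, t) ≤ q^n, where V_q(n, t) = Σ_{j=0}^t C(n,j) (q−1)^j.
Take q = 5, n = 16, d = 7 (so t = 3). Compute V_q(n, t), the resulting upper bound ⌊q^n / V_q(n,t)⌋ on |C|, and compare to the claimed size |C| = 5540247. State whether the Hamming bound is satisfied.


V_q(n, t) = 37825, q^n = 152587890625, Hamming bound = 4034048, |C| = 5540247 > bound (violated).

Step 1: Compute V_q(n, t) = Σ_{j=0}^3 C(n, j) (q−1)^j.
  j = 0: C(16,0)·(4)^0 = 1·1 = 1.
  j = 1: C(16,1)·(4)^1 = 16·4 = 64.
  j = 2: C(16,2)·(4)^2 = 120·16 = 1920.
  j = 3: C(16,3)·(4)^3 = 560·64 = 35840.
  V_q(n, t) = 1 + 64 + 1920 + 35840 = 37825.
Step 2: q^n = 5^16 = 152587890625.
Step 3: Hamming bound ⌊q^n / V_q(n,t)⌋ = ⌊152587890625/37825⌋ = 4034048.
Step 4: Compare |C| = 5540247 to 4034048: violated.
The claimed |C| lies above the Hamming bound, so no 5-ary code of length 16 with d ≥ 7 can have 5540247 codewords.


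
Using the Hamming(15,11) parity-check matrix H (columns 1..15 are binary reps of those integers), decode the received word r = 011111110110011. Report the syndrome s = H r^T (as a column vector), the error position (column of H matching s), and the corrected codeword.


s = (1, 0, 0, 1)^T, error position = 9, corrected codeword c = 011111111110011

Compute s = H r^T mod 2 one row at a time:
  s_1 = 1 + 0 + 1 + 1 + 0 + 0 + 1 + 1 = 5 ≡ 1 (mod 2).
  s_2 = 1 + 1 + 1 + 1 + 0 + 0 + 1 + 1 = 6 ≡ 0 (mod 2).
  s_3 = 1 + 1 + 1 + 1 + 1 + 1 + 1 + 1 = 8 ≡ 0 (mod 2).
  s_4 = 0 + 1 + 1 + 1 + 0 + 1 + 0 + 1 = 5 ≡ 1 (mod 2).
s = (1, 0, 0, 1)^T — this equals column 9 of H (binary 1001), so error is at position 9.
Correct: flip bit 9 of r = 011111110110011 to get c = 011111111110011.


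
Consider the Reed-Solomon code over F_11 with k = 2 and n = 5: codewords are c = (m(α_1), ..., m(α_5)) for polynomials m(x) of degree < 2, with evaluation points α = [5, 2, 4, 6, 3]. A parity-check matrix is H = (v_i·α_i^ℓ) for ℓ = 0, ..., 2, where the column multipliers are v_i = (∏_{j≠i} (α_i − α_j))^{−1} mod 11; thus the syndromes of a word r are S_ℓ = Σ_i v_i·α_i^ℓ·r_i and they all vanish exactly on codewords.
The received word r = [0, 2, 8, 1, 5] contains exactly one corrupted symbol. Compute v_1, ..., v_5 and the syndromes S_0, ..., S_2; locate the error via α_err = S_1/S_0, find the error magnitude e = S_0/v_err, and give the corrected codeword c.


S = (10, 5, 8), error at position 4, error magnitude e = 9, c = [0, 2, 8, 3, 5].

Step 1: column multipliers v_i = (∏_{j≠i}(α_i − α_j))^{−1} mod 11.
  i = 1 (α = 5): (5−2)(5−4)(5−6)(5−3) = 3·1·(−1)·2 = −6 ≡ 5, so v_1 = 5^{−1} = 9 (mod 11).
  i = 2 (α = 2): (2−5)(2−4)(2−6)(2−3) = (−3)·(−2)·(−4)·(−1) = 24 ≡ 2, so v_2 = 2^{−1} = 6 (mod 11).
  i = 3 (α = 4): (4−5)(4−2)(4−6)(4−3) = (−1)·2·(−2)·1 = 4 ≡ 4, so v_3 = 4^{−1} = 3 (mod 11).
  i = 4 (α = 6): (6−5)(6−2)(6−4)(6−3) = 1·4·2·3 = 24 ≡ 2, so v_4 = 2^{−1} = 6 (mod 11).
  i = 5 (α = 3): (3−5)(3−2)(3−4)(3−6) = (−2)·1·(−1)·(−3) = −6 ≡ 5, so v_5 = 5^{−1} = 9 (mod 11).
  v = [9, 6, 3, 6, 9].
Step 2: syndromes of r = [0, 2, 8, 1, 5] (all sums mod 11).
  S_0 = Σ v_i r_i = 9·0 + 6·2 + 3·8 + 6·1 + 9·5 = 87 ≡ 10.
  S_1 = Σ v_i α_i r_i = 9·5·0 + 6·2·2 + 3·4·8 + 6·6·1 + 9·3·5 = 291 ≡ 5.
  α_i^2 mod 11 = [3, 4, 5, 3, 9].
  S_2 = Σ v_i α_i^2 r_i = 9·3·0 + 6·4·2 + 3·5·8 + 6·3·1 + 9·9·5 = 591 ≡ 8.
  S = (10, 5, 8) ≠ 0, so r is not a codeword (an error is present).
Step 3: locate the error. For a single error e at position i, S_ℓ = v_i·e·α_i^ℓ, so α_err = S_1/S_0.
  S_0^{−1} = 10^{−1} = 10 (mod 11), so α_err = 5·10 = 50 ≡ 6 = α_4. Error position i = 4.
  Consistency check: S_2/S_1 = 8·9 = 72 ≡ 6 = α_err ✓ (single-error assumption holds).
Step 4: error magnitude e = S_0/v_4 = S_0·∏_{j≠4}(α_4 − α_j) = 10·2 = 20 ≡ 9 (mod 11).
Step 5: correct position 4: c_4 = r_4 − e = 1 − 9 ≡ 3 (mod 11). Hence c = [0, 2, 8, 3, 5].
  Check: interpolating c through the α_i gives m(x) = 7 + 3·x (degree < 2) with m(α_i) = c_i for every i, so c is indeed a codeword.


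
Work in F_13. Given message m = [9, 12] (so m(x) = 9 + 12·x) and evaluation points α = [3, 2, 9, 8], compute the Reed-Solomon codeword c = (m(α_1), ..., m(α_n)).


c = [6, 7, 0, 1]

Message polynomial: m(x) = 9 + 12·x (mod 13).
For each evaluation point α_i, compute m(α_i) mod 13:
  α_1 = 3: Horner steps 12 → 6, so m(3) = 6.
  α_2 = 2: Horner steps 12 → 7, so m(2) = 7.
  α_3 = 9: Horner steps 12 → 0, so m(9) = 0.
  α_4 = 8: Horner steps 12 → 1, so m(8) = 1.
Codeword c = [6, 7, 0, 1] ∈ F_13^4.


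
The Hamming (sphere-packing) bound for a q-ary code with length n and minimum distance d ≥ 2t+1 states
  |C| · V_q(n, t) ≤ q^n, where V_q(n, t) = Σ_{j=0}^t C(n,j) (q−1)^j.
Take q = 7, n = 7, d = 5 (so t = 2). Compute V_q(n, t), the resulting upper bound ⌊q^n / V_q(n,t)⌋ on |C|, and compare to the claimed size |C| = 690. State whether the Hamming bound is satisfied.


V_q(n, t) = 799, q^n = 823543, Hamming bound = 1030, |C| = 690 ≤ bound (satisfied).

Step 1: Compute V_q(n, t) = Σ_{j=0}^2 C(n, j) (q−1)^j.
  j = 0: C(7,0)·(6)^0 = 1·1 = 1.
  j = 1: C(7,1)·(6)^1 = 7·6 = 42.
  j = 2: C(7,2)·(6)^2 = 21·36 = 756.
  V_q(n, t) = 1 + 42 + 756 = 799.
Step 2: q^n = 7^7 = 823543.
Step 3: Hamming bound ⌊q^n / V_q(n,t)⌋ = ⌊823543/799⌋ = 1030.
Step 4: Compare |C| = 690 to 1030: satisfied.
The claimed |C| lies below the Hamming bound.


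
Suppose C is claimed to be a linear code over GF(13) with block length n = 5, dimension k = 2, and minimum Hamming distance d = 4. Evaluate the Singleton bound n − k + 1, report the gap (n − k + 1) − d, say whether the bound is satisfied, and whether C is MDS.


Singleton RHS = n − k + 1 = 4, slack = 0, bound satisfied, MDS.

Singleton bound: d ≤ n − k + 1.
Here n = 5, k = 2, so n − k + 1 = 4.
Given d = 4, check d ≤ 4: YES.
Slack = (n − k + 1) − d = 0.
The code is MDS (slack = 0).
Description: the claimed parameters are [5, 2, 4]_13; such a code would be MDS (meets Singleton bound).


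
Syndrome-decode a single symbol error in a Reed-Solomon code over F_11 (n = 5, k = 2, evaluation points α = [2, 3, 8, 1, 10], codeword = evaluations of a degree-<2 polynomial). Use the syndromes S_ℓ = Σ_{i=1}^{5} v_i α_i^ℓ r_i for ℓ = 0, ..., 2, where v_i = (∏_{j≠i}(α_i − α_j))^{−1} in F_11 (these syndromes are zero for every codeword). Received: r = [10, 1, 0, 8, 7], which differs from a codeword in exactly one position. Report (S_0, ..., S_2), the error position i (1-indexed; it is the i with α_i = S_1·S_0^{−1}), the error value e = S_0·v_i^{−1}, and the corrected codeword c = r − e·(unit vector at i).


S = (2, 9, 2), error at position 5, error magnitude e = 3, c = [10, 1, 0, 8, 4].

Step 1: column multipliers v_i = (∏_{j≠i}(α_i − α_j))^{−1} mod 11.
  i = 1 (α = 2): (2−3)(2−8)(2−1)(2−10) = (−1)·(−6)·1·(−8) = −48 ≡ 7, so v_1 = 7^{−1} = 8 (mod 11).
  i = 2 (α = 3): (3−2)(3−8)(3−1)(3−10) = 1·(−5)·2·(−7) = 70 ≡ 4, so v_2 = 4^{−1} = 3 (mod 11).
  i = 3 (α = 8): (8−2)(8−3)(8−1)(8−10) = 6·5·7·(−2) = −420 ≡ 9, so v_3 = 9^{−1} = 5 (mod 11).
  i = 4 (α = 1): (1−2)(1−3)(1−8)(1−10) = (−1)·(−2)·(−7)·(−9) = 126 ≡ 5, so v_4 = 5^{−1} = 9 (mod 11).
  i = 5 (α = 10): (10−2)(10−3)(10−8)(10−1) = 8·7·2·9 = 1008 ≡ 7, so v_5 = 7^{−1} = 8 (mod 11).
  v = [8, 3, 5, 9, 8].
Step 2: syndromes of r = [10, 1, 0, 8, 7] (all sums mod 11).
  S_0 = Σ v_i r_i = 8·10 + 3·1 + 5·0 + 9·8 + 8·7 = 211 ≡ 2.
  S_1 = Σ v_i α_i r_i = 8·2·10 + 3·3·1 + 5·8·0 + 9·1·8 + 8·10·7 = 801 ≡ 9.
  α_i^2 mod 11 = [4, 9, 9, 1, 1].
  S_2 = Σ v_i α_i^2 r_i = 8·4·10 + 3·9·1 + 5·9·0 + 9·1·8 + 8·1·7 = 475 ≡ 2.
  S = (2, 9, 2) ≠ 0, so r is not a codeword (an error is present).
Step 3: locate the error. For a single error e at position i, S_ℓ = v_i·e·α_i^ℓ, so α_err = S_1/S_0.
  S_0^{−1} = 2^{−1} = 6 (mod 11), so α_err = 9·6 = 54 ≡ 10 = α_5. Error position i = 5.
  Consistency check: S_2/S_1 = 2·5 = 10 ≡ 10 = α_err ✓ (single-error assumption holds).
Step 4: error magnitude e = S_0/v_5 = S_0·∏_{j≠5}(α_5 − α_j) = 2·7 = 14 ≡ 3 (mod 11).
Step 5: correct position 5: c_5 = r_5 − e = 7 − 3 ≡ 4 (mod 11). Hence c = [10, 1, 0, 8, 4].
  Check: interpolating c through the α_i gives m(x) = 6 + 2·x (degree < 2) with m(α_i) = c_i for every i, so c is indeed a codeword.


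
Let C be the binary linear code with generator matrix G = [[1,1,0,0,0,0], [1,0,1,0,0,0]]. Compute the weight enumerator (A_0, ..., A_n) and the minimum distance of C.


Weight distribution: A_0 = 1, A_2 = 3. Minimum distance d = 2.

Enumerate all 2^2 = 4 messages m ∈ F_2^2.
For each, compute codeword c = mG in F_2^6, then tally its weight.
  m = 00 → c = 000000, weight = 0.
  m = 10 → c = 110000, weight = 2.
  m = 01 → c = 101000, weight = 2.
  m = 11 → c = 011000, weight = 2.
Tally weights:
  weight 0: 1 codewords.
  weight 2: 3 codewords.
Minimum distance d = smallest w > 0 with A_w > 0 = 2.
Sanity: Σ A_w = 4 = 2^2 = 4 ✓.


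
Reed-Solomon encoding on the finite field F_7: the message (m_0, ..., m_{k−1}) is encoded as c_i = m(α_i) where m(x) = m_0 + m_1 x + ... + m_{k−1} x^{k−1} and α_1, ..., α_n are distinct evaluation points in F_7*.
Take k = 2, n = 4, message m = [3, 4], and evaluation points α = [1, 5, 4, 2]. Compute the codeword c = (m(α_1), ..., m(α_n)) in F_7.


c = [0, 2, 5, 4]

Message polynomial: m(x) = 3 + 4·x (mod 7).
For each evaluation point α_i, compute m(α_i) mod 7:
  α_1 = 1: Horner steps 4 → 0, so m(1) = 0.
  α_2 = 5: Horner steps 4 → 2, so m(5) = 2.
  α_3 = 4: Horner steps 4 → 5, so m(4) = 5.
  α_4 = 2: Horner steps 4 → 4, so m(2) = 4.
Codeword c = [0, 2, 5, 4] ∈ F_7^4.


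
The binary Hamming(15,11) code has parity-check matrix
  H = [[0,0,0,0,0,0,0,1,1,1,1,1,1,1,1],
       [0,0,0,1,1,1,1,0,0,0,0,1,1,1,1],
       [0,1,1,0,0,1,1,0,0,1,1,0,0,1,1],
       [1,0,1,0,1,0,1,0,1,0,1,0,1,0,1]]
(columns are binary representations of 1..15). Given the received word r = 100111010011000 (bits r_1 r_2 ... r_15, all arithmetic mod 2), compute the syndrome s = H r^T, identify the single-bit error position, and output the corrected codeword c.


s = (1, 0, 0, 1)^T, error position = 9, corrected codeword c = 100111011011000

Compute s = H r^T mod 2 one row at a time:
  s_1 = 1 + 0 + 0 + 1 + 1 + 0 + 0 + 0 = 3 ≡ 1 (mod 2).
  s_2 = 1 + 1 + 1 + 0 + 1 + 0 + 0 + 0 = 4 ≡ 0 (mod 2).
  s_3 = 0 + 0 + 1 + 0 + 0 + 1 + 0 + 0 = 2 ≡ 0 (mod 2).
  s_4 = 1 + 0 + 1 + 0 + 0 + 1 + 0 + 0 = 3 ≡ 1 (mod 2).
s = (1, 0, 0, 1)^T — this equals column 9 of H (binary 1001), so error is at position 9.
Correct: flip bit 9 of r = 100111010011000 to get c = 100111011011000.


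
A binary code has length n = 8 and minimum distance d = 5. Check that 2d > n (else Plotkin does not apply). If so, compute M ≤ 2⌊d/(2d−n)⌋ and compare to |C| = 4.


Plotkin bound M ≤ 4; given |C| = 4 ≤ bound (satisfied).

Check applicability: 2d = 10, n = 8.
2d − n = 2 > 0, so Plotkin applies.
Compute d/(2d−n) = 5/2 ≈ 2.5000.
⌊d/(2d−n)⌋ = 2.
Plotkin bound: M ≤ 2·2 = 4.
Given |C| = 4, check: satisfied.
This |C| is at the Plotkin bound.


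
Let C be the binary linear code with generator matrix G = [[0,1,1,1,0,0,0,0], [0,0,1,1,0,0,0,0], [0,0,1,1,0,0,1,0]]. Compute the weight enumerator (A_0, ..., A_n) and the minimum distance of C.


Weight distribution: A_0 = 1, A_1 = 2, A_2 = 2, A_3 = 2, A_4 = 1. Minimum distance d = 1.

Enumerate all 2^3 = 8 messages m ∈ F_2^3.
For each, compute codeword c = mG in F_2^8, then tally its weight.
  m = 000 → c = 00000000, weight = 0.
  m = 100 → c = 01110000, weight = 3.
  m = 010 → c = 00110000, weight = 2.
  m = 110 → c = 01000000, weight = 1.
  m = 001 → c = 00110010, weight = 3.
  m = 101 → c = 01000010, weight = 2.
  m = 011 → c = 00000010, weight = 1.
  m = 111 → c = 01110010, weight = 4.
Tally weights:
  weight 0: 1 codewords.
  weight 1: 2 codewords.
  weight 2: 2 codewords.
  weight 3: 2 codewords.
  weight 4: 1 codewords.
Minimum distance d = smallest w > 0 with A_w > 0 = 1.
Sanity: Σ A_w = 8 = 2^3 = 8 ✓.


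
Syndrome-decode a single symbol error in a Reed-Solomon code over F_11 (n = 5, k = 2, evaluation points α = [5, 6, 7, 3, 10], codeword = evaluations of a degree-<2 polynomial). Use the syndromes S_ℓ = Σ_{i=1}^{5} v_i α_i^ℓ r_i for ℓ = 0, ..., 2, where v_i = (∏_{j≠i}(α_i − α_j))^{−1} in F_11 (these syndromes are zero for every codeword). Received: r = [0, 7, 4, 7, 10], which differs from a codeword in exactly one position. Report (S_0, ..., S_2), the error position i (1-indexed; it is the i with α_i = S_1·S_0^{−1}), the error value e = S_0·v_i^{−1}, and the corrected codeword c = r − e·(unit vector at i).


S = (5, 8, 4), error at position 2, error magnitude e = 5, c = [0, 2, 4, 7, 10].

Step 1: column multipliers v_i = (∏_{j≠i}(α_i − α_j))^{−1} mod 11.
  i = 1 (α = 5): (5−6)(5−7)(5−3)(5−10) = (−1)·(−2)·2·(−5) = −20 ≡ 2, so v_1 = 2^{−1} = 6 (mod 11).
  i = 2 (α = 6): (6−5)(6−7)(6−3)(6−10) = 1·(−1)·3·(−4) = 12 ≡ 1, so v_2 = 1^{−1} = 1 (mod 11).
  i = 3 (α = 7): (7−5)(7−6)(7−3)(7−10) = 2·1·4·(−3) = −24 ≡ 9, so v_3 = 9^{−1} = 5 (mod 11).
  i = 4 (α = 3): (3−5)(3−6)(3−7)(3−10) = (−2)·(−3)·(−4)·(−7) = 168 ≡ 3, so v_4 = 3^{−1} = 4 (mod 11).
  i = 5 (α = 10): (10−5)(10−6)(10−7)(10−3) = 5·4·3·7 = 420 ≡ 2, so v_5 = 2^{−1} = 6 (mod 11).
  v = [6, 1, 5, 4, 6].
Step 2: syndromes of r = [0, 7, 4, 7, 10] (all sums mod 11).
  S_0 = Σ v_i r_i = 6·0 + 1·7 + 5·4 + 4·7 + 6·10 = 115 ≡ 5.
  S_1 = Σ v_i α_i r_i = 6·5·0 + 1·6·7 + 5·7·4 + 4·3·7 + 6·10·10 = 866 ≡ 8.
  α_i^2 mod 11 = [3, 3, 5, 9, 1].
  S_2 = Σ v_i α_i^2 r_i = 6·3·0 + 1·3·7 + 5·5·4 + 4·9·7 + 6·1·10 = 433 ≡ 4.
  S = (5, 8, 4) ≠ 0, so r is not a codeword (an error is present).
Step 3: locate the error. For a single error e at position i, S_ℓ = v_i·e·α_i^ℓ, so α_err = S_1/S_0.
  S_0^{−1} = 5^{−1} = 9 (mod 11), so α_err = 8·9 = 72 ≡ 6 = α_2. Error position i = 2.
  Consistency check: S_2/S_1 = 4·7 = 28 ≡ 6 = α_err ✓ (single-error assumption holds).
Step 4: error magnitude e = S_0/v_2 = S_0·∏_{j≠2}(α_2 − α_j) = 5·1 = 5 ≡ 5 (mod 11).
Step 5: correct position 2: c_2 = r_2 − e = 7 − 5 ≡ 2 (mod 11). Hence c = [0, 2, 4, 7, 10].
  Check: interpolating c through the α_i gives m(x) = 1 + 2·x (degree < 2) with m(α_i) = c_i for every i, so c is indeed a codeword.


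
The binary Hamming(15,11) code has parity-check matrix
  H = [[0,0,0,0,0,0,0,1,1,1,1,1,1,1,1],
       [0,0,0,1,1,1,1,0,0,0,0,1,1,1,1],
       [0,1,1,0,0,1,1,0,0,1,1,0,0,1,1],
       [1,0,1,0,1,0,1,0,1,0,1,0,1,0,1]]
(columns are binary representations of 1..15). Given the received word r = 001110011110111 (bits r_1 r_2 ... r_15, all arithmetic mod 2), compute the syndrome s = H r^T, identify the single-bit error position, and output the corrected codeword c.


s = (1, 1, 1, 0)^T, error position = 14, corrected codeword c = 001110011110101

Compute s = H r^T mod 2 one row at a time:
  s_1 = 1 + 1 + 1 + 1 + 0 + 1 + 1 + 1 = 7 ≡ 1 (mod 2).
  s_2 = 1 + 1 + 0 + 0 + 0 + 1 + 1 + 1 = 5 ≡ 1 (mod 2).
  s_3 = 0 + 1 + 0 + 0 + 1 + 1 + 1 + 1 = 5 ≡ 1 (mod 2).
  s_4 = 0 + 1 + 1 + 0 + 1 + 1 + 1 + 1 = 6 ≡ 0 (mod 2).
s = (1, 1, 1, 0)^T — this equals column 14 of H (binary 1110), so error is at position 14.
Correct: flip bit 14 of r = 001110011110111 to get c = 001110011110101.


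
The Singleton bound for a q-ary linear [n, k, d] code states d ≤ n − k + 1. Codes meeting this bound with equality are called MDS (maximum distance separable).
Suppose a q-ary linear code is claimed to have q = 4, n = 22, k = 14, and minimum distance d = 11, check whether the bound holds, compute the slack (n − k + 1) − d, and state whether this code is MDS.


Singleton RHS = n − k + 1 = 9, slack = -2, bound violated (no such code; not MDS).

Singleton bound: d ≤ n − k + 1.
Here n = 22, k = 14, so n − k + 1 = 9.
Given d = 11, check d ≤ 9: NO.
Slack = (n − k + 1) − d = -2.
The slack is negative: d = 11 exceeds n − k + 1 = 9 by 2, so the Singleton bound is violated and no linear [22, 14, 11]_4 code can exist. In particular it is not MDS (MDS requires d = n − k + 1 exactly).
Description: the claimed parameters are [22, 14, 11]_4; such a code would be impossible (violates the Singleton bound).


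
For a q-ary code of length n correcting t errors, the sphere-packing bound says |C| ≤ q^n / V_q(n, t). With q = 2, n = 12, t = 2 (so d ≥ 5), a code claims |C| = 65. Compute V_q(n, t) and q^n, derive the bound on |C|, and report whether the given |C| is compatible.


V_q(n, t) = 79, q^n = 4096, Hamming bound = 51, |C| = 65 > bound (violated).

Step 1: Compute V_q(n, t) = Σ_{j=0}^2 C(n, j) (q−1)^j.
  j = 0: C(12,0)·(1)^0 = 1·1 = 1.
  j = 1: C(12,1)·(1)^1 = 12·1 = 12.
  j = 2: C(12,2)·(1)^2 = 66·1 = 66.
  V_q(n, t) = 1 + 12 + 66 = 79.
Step 2: q^n = 2^12 = 4096.
Step 3: Hamming bound ⌊q^n / V_q(n,t)⌋ = ⌊4096/79⌋ = 51.
Step 4: Compare |C| = 65 to 51: violated.
The claimed |C| lies above the Hamming bound, so no 2-ary code of length 12 with d ≥ 5 can have 65 codewords.


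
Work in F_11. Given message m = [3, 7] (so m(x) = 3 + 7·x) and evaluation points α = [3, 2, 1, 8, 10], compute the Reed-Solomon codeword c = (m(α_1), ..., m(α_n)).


c = [2, 6, 10, 4, 7]

Message polynomial: m(x) = 3 + 7·x (mod 11).
For each evaluation point α_i, compute m(α_i) mod 11:
  α_1 = 3: Horner steps 7 → 2, so m(3) = 2.
  α_2 = 2: Horner steps 7 → 6, so m(2) = 6.
  α_3 = 1: Horner steps 7 → 10, so m(1) = 10.
  α_4 = 8: Horner steps 7 → 4, so m(8) = 4.
  α_5 = 10: Horner steps 7 → 7, so m(10) = 7.
Codeword c = [2, 6, 10, 4, 7] ∈ F_11^5.


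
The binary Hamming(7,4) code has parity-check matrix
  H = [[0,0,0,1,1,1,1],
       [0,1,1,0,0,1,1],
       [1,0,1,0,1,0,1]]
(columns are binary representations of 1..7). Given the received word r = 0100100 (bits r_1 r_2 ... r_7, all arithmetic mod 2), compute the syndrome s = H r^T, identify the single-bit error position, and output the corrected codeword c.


s = (1, 1, 1)^T, error position = 7, corrected codeword c = 0100101

Compute s = H r^T mod 2 one row at a time:
  s_1 = 0 + 1 + 0 + 0 = 1 ≡ 1 (mod 2).
  s_2 = 1 + 0 + 0 + 0 = 1 ≡ 1 (mod 2).
  s_3 = 0 + 0 + 1 + 0 = 1 ≡ 1 (mod 2).
s = (1, 1, 1)^T — this equals column 7 of H (binary 111), so error is at position 7.
Correct: flip bit 7 of r = 0100100 to get c = 0100101.


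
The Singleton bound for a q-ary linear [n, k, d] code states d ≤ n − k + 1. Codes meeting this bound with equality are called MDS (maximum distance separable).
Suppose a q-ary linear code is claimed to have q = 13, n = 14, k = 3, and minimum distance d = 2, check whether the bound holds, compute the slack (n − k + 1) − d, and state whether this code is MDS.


Singleton RHS = n − k + 1 = 12, slack = 10, bound satisfied, not MDS.

Singleton bound: d ≤ n − k + 1.
Here n = 14, k = 3, so n − k + 1 = 12.
Given d = 2, check d ≤ 12: YES.
Slack = (n − k + 1) − d = 10.
The code is NOT MDS (slack = 10 > 0).
Description: the claimed parameters are [14, 3, 2]_13; such a code would be non-MDS.


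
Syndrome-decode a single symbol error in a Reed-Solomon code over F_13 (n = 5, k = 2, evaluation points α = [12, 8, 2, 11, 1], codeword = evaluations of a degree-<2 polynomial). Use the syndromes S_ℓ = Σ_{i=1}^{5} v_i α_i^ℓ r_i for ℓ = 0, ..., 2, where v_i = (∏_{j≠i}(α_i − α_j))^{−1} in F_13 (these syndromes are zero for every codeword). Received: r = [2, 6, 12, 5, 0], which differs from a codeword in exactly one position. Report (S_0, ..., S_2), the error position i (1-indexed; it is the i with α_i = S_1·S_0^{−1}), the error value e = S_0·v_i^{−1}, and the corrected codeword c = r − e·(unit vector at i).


S = (5, 3, 7), error at position 4, error magnitude e = 2, c = [2, 6, 12, 3, 0].

Step 1: column multipliers v_i = (∏_{j≠i}(α_i − α_j))^{−1} mod 13.
  i = 1 (α = 12): (12−8)(12−2)(12−11)(12−1) = 4·10·1·11 = 440 ≡ 11, so v_1 = 11^{−1} = 6 (mod 13).
  i = 2 (α = 8): (8−12)(8−2)(8−11)(8−1) = (−4)·6·(−3)·7 = 504 ≡ 10, so v_2 = 10^{−1} = 4 (mod 13).
  i = 3 (α = 2): (2−12)(2−8)(2−11)(2−1) = (−10)·(−6)·(−9)·1 = −540 ≡ 6, so v_3 = 6^{−1} = 11 (mod 13).
  i = 4 (α = 11): (11−12)(11−8)(11−2)(11−1) = (−1)·3·9·10 = −270 ≡ 3, so v_4 = 3^{−1} = 9 (mod 13).
  i = 5 (α = 1): (1−12)(1−8)(1−2)(1−11) = (−11)·(−7)·(−1)·(−10) = 770 ≡ 3, so v_5 = 3^{−1} = 9 (mod 13).
  v = [6, 4, 11, 9, 9].
Step 2: syndromes of r = [2, 6, 12, 5, 0] (all sums mod 13).
  S_0 = Σ v_i r_i = 6·2 + 4·6 + 11·12 + 9·5 + 9·0 = 213 ≡ 5.
  S_1 = Σ v_i α_i r_i = 6·12·2 + 4·8·6 + 11·2·12 + 9·11·5 + 9·1·0 = 1095 ≡ 3.
  α_i^2 mod 13 = [1, 12, 4, 4, 1].
  S_2 = Σ v_i α_i^2 r_i = 6·1·2 + 4·12·6 + 11·4·12 + 9·4·5 + 9·1·0 = 1008 ≡ 7.
  S = (5, 3, 7) ≠ 0, so r is not a codeword (an error is present).
Step 3: locate the error. For a single error e at position i, S_ℓ = v_i·e·α_i^ℓ, so α_err = S_1/S_0.
  S_0^{−1} = 5^{−1} = 8 (mod 13), so α_err = 3·8 = 24 ≡ 11 = α_4. Error position i = 4.
  Consistency check: S_2/S_1 = 7·9 = 63 ≡ 11 = α_err ✓ (single-error assumption holds).
Step 4: error magnitude e = S_0/v_4 = S_0·∏_{j≠4}(α_4 − α_j) = 5·3 = 15 ≡ 2 (mod 13).
Step 5: correct position 4: c_4 = r_4 − e = 5 − 2 ≡ 3 (mod 13). Hence c = [2, 6, 12, 3, 0].
  Check: interpolating c through the α_i gives m(x) = 1 + 12·x (degree < 2) with m(α_i) = c_i for every i, so c is indeed a codeword.
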